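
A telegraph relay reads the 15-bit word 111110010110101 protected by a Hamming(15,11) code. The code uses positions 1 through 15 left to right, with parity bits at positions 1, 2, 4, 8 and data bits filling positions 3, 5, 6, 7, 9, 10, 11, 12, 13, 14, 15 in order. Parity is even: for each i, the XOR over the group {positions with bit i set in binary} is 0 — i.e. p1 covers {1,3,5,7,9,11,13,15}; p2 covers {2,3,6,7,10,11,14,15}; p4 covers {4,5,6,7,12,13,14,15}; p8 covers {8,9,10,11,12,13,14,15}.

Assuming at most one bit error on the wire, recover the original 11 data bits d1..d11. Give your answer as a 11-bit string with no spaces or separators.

s1 (pos 1,3,5,7,9,11,13,15): 1⊕1⊕1⊕0⊕0⊕1⊕1⊕1 = 0
s2 (pos 2,3,6,7,10,11,14,15): 1⊕1⊕0⊕0⊕1⊕1⊕0⊕1 = 1
s4 (pos 4,5,6,7,12,13,14,15): 1⊕1⊕0⊕0⊕0⊕1⊕0⊕1 = 0
s8 (pos 8,9,10,11,12,13,14,15): 1⊕0⊕1⊕1⊕0⊕1⊕0⊕1 = 1
Syndrome s8…s1 = 1010 → error at position 10.
Flip position 10: 111110010110101 → 111110010010101
Read data bits from positions 3,5,6,7,9,10,11,12,13,14,15: 11000010101

11000010101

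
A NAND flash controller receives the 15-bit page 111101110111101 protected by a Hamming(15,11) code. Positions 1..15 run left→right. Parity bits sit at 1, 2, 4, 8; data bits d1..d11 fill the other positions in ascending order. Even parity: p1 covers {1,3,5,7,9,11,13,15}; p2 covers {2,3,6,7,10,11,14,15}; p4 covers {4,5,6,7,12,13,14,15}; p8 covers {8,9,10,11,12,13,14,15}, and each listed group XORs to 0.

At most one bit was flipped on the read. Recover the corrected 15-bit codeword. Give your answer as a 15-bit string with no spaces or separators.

s1 (pos 1,3,5,7,9,11,13,15): 1⊕1⊕0⊕1⊕0⊕1⊕1⊕1 = 0
s2 (pos 2,3,6,7,10,11,14,15): 1⊕1⊕1⊕1⊕1⊕1⊕0⊕1 = 1
s4 (pos 4,5,6,7,12,13,14,15): 1⊕0⊕1⊕1⊕1⊕1⊕0⊕1 = 0
s8 (pos 8,9,10,11,12,13,14,15): 1⊕0⊕1⊕1⊕1⊕1⊕0⊕1 = 0
Syndrome s8…s1 = 0010 → error at position 2.
Flip position 2: 111101110111101 → 101101110111101

101101110111101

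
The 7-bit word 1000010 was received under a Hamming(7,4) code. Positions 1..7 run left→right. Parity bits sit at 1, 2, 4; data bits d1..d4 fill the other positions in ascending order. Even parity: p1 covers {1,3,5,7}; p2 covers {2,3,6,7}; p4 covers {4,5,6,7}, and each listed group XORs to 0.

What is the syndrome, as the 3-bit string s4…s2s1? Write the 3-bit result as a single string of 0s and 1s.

s1 (pos 1,3,5,7): 1⊕0⊕0⊕0 = 1
s2 (pos 2,3,6,7): 0⊕0⊕1⊕0 = 1
s4 (pos 4,5,6,7): 0⊕0⊕1⊕0 = 1
Syndrome s4…s1 = 111 → error at position 7.

111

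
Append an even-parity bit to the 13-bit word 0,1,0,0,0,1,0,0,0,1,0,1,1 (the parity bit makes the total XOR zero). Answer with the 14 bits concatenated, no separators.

01000100010111

XOR of the 13 data bits: 0⊕1⊕0⊕0⊕0⊕1⊕0⊕0⊕0⊕1⊕0⊕1⊕1 = 1
Parity bit = 1 (so all 14 bits XOR to 0).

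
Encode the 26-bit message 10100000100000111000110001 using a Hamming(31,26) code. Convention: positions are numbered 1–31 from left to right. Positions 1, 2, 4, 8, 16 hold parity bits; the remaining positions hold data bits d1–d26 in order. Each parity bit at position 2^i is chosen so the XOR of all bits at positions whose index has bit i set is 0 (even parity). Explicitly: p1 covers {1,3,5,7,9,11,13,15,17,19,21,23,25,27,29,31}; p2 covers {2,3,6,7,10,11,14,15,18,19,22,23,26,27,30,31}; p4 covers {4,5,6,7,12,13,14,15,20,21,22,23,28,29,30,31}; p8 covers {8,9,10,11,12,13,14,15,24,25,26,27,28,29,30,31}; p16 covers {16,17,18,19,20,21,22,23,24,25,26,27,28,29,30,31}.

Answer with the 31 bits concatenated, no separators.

Place data at non-parity positions: p1 p2 1 p4 0 1 0 p8 0 0 0 0 1 0 0 p16 0 0 0 1 1 1 0 0 0 1 1 0 0 0 1
p1 (pos 1,3,5,7,9,11,13,15,17,19,21,23,25,27,29,31): XOR of data positions = 1⊕0⊕0⊕0⊕0⊕1⊕0⊕0⊕0⊕1⊕0⊕0⊕1⊕0⊕1 = 1
p2 (pos 2,3,6,7,10,11,14,15,18,19,22,23,26,27,30,31): XOR of data positions = 1⊕1⊕0⊕0⊕0⊕0⊕0⊕0⊕0⊕1⊕0⊕1⊕1⊕0⊕1 = 0
p4 (pos 4,5,6,7,12,13,14,15,20,21,22,23,28,29,30,31): XOR of data positions = 0⊕1⊕0⊕0⊕1⊕0⊕0⊕1⊕1⊕1⊕0⊕0⊕0⊕0⊕1 = 0
p8 (pos 8,9,10,11,12,13,14,15,24,25,26,27,28,29,30,31): XOR of data positions = 0⊕0⊕0⊕0⊕1⊕0⊕0⊕0⊕0⊕1⊕1⊕0⊕0⊕0⊕1 = 0
p16 (pos 16,17,18,19,20,21,22,23,24,25,26,27,28,29,30,31): XOR of data positions = 0⊕0⊕0⊕1⊕1⊕1⊕0⊕0⊕0⊕1⊕1⊕0⊕0⊕0⊕1 = 0
Codeword: 1010010000001000000111000110001

1010010000001000000111000110001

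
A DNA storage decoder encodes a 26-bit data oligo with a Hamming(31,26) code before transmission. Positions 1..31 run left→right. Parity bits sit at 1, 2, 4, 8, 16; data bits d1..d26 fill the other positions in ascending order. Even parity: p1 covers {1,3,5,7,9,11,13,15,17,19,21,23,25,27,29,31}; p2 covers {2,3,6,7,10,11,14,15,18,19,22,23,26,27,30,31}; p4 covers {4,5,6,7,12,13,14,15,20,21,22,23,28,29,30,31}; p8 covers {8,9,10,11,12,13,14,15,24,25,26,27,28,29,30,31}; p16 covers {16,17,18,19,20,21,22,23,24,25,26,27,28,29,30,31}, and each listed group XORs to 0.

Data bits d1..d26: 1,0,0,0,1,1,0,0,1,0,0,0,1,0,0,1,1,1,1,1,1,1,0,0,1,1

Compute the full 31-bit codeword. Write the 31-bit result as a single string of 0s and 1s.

0110000111001000010011111110011

Place data at non-parity positions: p1 p2 1 p4 0 0 0 p8 1 1 0 0 1 0 0 p16 0 1 0 0 1 1 1 1 1 1 1 0 0 1 1
p1 (pos 1,3,5,7,9,11,13,15,17,19,21,23,25,27,29,31): XOR of data positions = 1⊕0⊕0⊕1⊕0⊕1⊕0⊕0⊕0⊕1⊕1⊕1⊕1⊕0⊕1 = 0
p2 (pos 2,3,6,7,10,11,14,15,18,19,22,23,26,27,30,31): XOR of data positions = 1⊕0⊕0⊕1⊕0⊕0⊕0⊕1⊕0⊕1⊕1⊕1⊕1⊕1⊕1 = 1
p4 (pos 4,5,6,7,12,13,14,15,20,21,22,23,28,29,30,31): XOR of data positions = 0⊕0⊕0⊕0⊕1⊕0⊕0⊕0⊕1⊕1⊕1⊕0⊕0⊕1⊕1 = 0
p8 (pos 8,9,10,11,12,13,14,15,24,25,26,27,28,29,30,31): XOR of data positions = 1⊕1⊕0⊕0⊕1⊕0⊕0⊕1⊕1⊕1⊕1⊕0⊕0⊕1⊕1 = 1
p16 (pos 16,17,18,19,20,21,22,23,24,25,26,27,28,29,30,31): XOR of data positions = 0⊕1⊕0⊕0⊕1⊕1⊕1⊕1⊕1⊕1⊕1⊕0⊕0⊕1⊕1 = 0
Codeword: 0110000111001000010011111110011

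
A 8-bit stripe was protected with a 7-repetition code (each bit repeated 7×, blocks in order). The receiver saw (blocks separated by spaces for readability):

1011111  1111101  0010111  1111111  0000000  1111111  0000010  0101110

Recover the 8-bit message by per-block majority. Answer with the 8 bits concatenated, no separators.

Block 1 (1011111): 6 ones → 1
Block 2 (1111101): 6 ones → 1
Block 3 (0010111): 4 ones → 1
Block 4 (1111111): 7 ones → 1
Block 5 (0000000): 0 ones → 0
Block 6 (1111111): 7 ones → 1
Block 7 (0000010): 1 one → 0
Block 8 (0101110): 4 ones → 1

11110101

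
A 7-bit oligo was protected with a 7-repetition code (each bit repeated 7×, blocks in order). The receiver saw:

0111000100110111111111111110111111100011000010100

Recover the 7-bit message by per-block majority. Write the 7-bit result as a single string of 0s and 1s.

Block 1 (0111000): 3 ones → 0
Block 2 (1001101): 4 ones → 1
Block 3 (1111111): 7 ones → 1
Block 4 (1111110): 6 ones → 1
Block 5 (1111111): 7 ones → 1
Block 6 (0001100): 2 ones → 0
Block 7 (0010100): 2 ones → 0

0111100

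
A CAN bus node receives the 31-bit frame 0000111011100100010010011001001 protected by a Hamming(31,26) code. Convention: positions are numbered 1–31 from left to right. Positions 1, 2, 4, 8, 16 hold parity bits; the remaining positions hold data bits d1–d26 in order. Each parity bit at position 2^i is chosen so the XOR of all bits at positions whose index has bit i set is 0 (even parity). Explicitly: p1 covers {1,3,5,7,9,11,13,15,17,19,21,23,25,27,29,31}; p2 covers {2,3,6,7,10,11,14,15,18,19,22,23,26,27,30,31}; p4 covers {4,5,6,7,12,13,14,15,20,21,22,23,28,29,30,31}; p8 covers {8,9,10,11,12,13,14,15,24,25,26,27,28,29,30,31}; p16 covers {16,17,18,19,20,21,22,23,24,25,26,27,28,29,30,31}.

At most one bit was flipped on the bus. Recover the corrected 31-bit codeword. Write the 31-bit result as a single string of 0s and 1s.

0000110011100100010010011001001

s1 (pos 1,3,5,7,9,11,13,15,17,19,21,23,25,27,29,31): 0⊕0⊕1⊕1⊕1⊕1⊕0⊕0⊕0⊕0⊕1⊕0⊕1⊕0⊕0⊕1 = 1
s2 (pos 2,3,6,7,10,11,14,15,18,19,22,23,26,27,30,31): 0⊕0⊕1⊕1⊕1⊕1⊕1⊕0⊕1⊕0⊕0⊕0⊕0⊕0⊕0⊕1 = 1
s4 (pos 4,5,6,7,12,13,14,15,20,21,22,23,28,29,30,31): 0⊕1⊕1⊕1⊕0⊕0⊕1⊕0⊕0⊕1⊕0⊕0⊕1⊕0⊕0⊕1 = 1
s8 (pos 8,9,10,11,12,13,14,15,24,25,26,27,28,29,30,31): 0⊕1⊕1⊕1⊕0⊕0⊕1⊕0⊕1⊕1⊕0⊕0⊕1⊕0⊕0⊕1 = 0
s16 (pos 16,17,18,19,20,21,22,23,24,25,26,27,28,29,30,31): 0⊕0⊕1⊕0⊕0⊕1⊕0⊕0⊕1⊕1⊕0⊕0⊕1⊕0⊕0⊕1 = 0
Syndrome s16…s1 = 00111 → error at position 7.
Flip position 7: 0000111011100100010010011001001 → 0000110011100100010010011001001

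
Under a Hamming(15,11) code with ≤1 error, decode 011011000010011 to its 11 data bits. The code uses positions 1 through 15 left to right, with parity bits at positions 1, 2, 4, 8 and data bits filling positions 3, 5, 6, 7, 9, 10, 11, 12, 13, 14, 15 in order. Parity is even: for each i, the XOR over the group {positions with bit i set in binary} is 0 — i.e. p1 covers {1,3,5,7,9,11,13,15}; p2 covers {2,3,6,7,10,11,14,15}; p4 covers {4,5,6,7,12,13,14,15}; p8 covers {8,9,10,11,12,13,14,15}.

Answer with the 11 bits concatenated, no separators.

11100010011

s1 (pos 1,3,5,7,9,11,13,15): 0⊕1⊕1⊕0⊕0⊕1⊕0⊕1 = 0
s2 (pos 2,3,6,7,10,11,14,15): 1⊕1⊕1⊕0⊕0⊕1⊕1⊕1 = 0
s4 (pos 4,5,6,7,12,13,14,15): 0⊕1⊕1⊕0⊕0⊕0⊕1⊕1 = 0
s8 (pos 8,9,10,11,12,13,14,15): 0⊕0⊕0⊕1⊕0⊕0⊕1⊕1 = 1
Syndrome s8…s1 = 1000 → error at position 8.
Flip position 8: 011011000010011 → 011011010010011
Read data bits from positions 3,5,6,7,9,10,11,12,13,14,15: 11100010011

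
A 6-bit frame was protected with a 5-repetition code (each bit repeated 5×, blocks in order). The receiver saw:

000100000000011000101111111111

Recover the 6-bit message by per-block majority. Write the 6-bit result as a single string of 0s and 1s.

000011

Block 1 (00010): 1 one → 0
Block 2 (00000): 0 ones → 0
Block 3 (00011): 2 ones → 0
Block 4 (00010): 1 one → 0
Block 5 (11111): 5 ones → 1
Block 6 (11111): 5 ones → 1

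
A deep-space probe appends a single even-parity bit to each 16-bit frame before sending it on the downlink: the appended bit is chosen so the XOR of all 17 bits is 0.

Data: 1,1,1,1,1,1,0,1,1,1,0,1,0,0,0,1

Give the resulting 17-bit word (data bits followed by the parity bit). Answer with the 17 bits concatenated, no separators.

XOR of the 16 data bits: 1⊕1⊕1⊕1⊕1⊕1⊕0⊕1⊕1⊕1⊕0⊕1⊕0⊕0⊕0⊕1 = 1
Parity bit = 1 (so all 17 bits XOR to 0).

11111101110100011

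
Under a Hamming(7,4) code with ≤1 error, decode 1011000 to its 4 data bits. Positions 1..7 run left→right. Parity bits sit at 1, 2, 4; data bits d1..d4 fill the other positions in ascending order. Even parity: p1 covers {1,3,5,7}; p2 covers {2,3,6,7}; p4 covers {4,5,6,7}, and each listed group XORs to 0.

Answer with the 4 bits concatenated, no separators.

1010

s1 (pos 1,3,5,7): 1⊕1⊕0⊕0 = 0
s2 (pos 2,3,6,7): 0⊕1⊕0⊕0 = 1
s4 (pos 4,5,6,7): 1⊕0⊕0⊕0 = 1
Syndrome s4…s1 = 110 → error at position 6.
Flip position 6: 1011000 → 1011010
Read data bits from positions 3,5,6,7: 1010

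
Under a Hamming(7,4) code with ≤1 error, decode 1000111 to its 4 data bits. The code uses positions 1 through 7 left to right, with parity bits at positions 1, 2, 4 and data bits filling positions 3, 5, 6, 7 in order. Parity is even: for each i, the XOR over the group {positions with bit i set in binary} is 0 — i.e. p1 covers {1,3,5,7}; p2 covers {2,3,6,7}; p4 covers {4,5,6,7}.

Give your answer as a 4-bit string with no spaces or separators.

0011

s1 (pos 1,3,5,7): 1⊕0⊕1⊕1 = 1
s2 (pos 2,3,6,7): 0⊕0⊕1⊕1 = 0
s4 (pos 4,5,6,7): 0⊕1⊕1⊕1 = 1
Syndrome s4…s1 = 101 → error at position 5.
Flip position 5: 1000111 → 1000011
Read data bits from positions 3,5,6,7: 0011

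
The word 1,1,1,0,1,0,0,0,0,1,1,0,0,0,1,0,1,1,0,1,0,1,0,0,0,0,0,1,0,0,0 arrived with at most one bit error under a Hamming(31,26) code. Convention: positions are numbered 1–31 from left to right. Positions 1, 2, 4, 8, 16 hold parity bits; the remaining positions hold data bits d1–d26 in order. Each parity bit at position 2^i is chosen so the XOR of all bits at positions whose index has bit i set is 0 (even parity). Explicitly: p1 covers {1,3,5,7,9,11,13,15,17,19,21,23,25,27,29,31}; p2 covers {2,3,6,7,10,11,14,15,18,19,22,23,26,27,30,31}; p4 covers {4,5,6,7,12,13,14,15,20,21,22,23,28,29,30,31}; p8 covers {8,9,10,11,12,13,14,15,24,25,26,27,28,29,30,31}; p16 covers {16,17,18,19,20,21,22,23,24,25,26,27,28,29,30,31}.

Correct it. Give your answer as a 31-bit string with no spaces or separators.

s1 (pos 1,3,5,7,9,11,13,15,17,19,21,23,25,27,29,31): 1⊕1⊕1⊕0⊕0⊕1⊕0⊕1⊕1⊕0⊕0⊕0⊕0⊕0⊕0⊕0 = 0
s2 (pos 2,3,6,7,10,11,14,15,18,19,22,23,26,27,30,31): 1⊕1⊕0⊕0⊕1⊕1⊕0⊕1⊕1⊕0⊕1⊕0⊕0⊕0⊕0⊕0 = 1
s4 (pos 4,5,6,7,12,13,14,15,20,21,22,23,28,29,30,31): 0⊕1⊕0⊕0⊕0⊕0⊕0⊕1⊕1⊕0⊕1⊕0⊕1⊕0⊕0⊕0 = 1
s8 (pos 8,9,10,11,12,13,14,15,24,25,26,27,28,29,30,31): 0⊕0⊕1⊕1⊕0⊕0⊕0⊕1⊕0⊕0⊕0⊕0⊕1⊕0⊕0⊕0 = 0
s16 (pos 16,17,18,19,20,21,22,23,24,25,26,27,28,29,30,31): 0⊕1⊕1⊕0⊕1⊕0⊕1⊕0⊕0⊕0⊕0⊕0⊕1⊕0⊕0⊕0 = 1
Syndrome s16…s1 = 10110 → error at position 22.
Flip position 22: 1110100001100010110101000001000 → 1110100001100010110100000001000

1110100001100010110100000001000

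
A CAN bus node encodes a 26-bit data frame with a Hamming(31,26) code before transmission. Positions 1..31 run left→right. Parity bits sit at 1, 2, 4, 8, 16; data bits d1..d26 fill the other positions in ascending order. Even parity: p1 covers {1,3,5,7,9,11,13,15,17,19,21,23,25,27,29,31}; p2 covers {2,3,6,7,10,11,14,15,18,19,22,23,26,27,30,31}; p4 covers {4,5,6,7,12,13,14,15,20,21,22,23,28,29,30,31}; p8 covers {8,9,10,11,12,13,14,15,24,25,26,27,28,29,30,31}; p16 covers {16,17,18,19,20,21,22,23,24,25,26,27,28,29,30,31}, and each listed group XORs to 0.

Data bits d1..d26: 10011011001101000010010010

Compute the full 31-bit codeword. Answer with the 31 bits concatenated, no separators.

0110001110110011101000010010010

Place data at non-parity positions: p1 p2 1 p4 0 0 1 p8 1 0 1 1 0 0 1 p16 1 0 1 0 0 0 0 1 0 0 1 0 0 1 0
p1 (pos 1,3,5,7,9,11,13,15,17,19,21,23,25,27,29,31): XOR of data positions = 1⊕0⊕1⊕1⊕1⊕0⊕1⊕1⊕1⊕0⊕0⊕0⊕1⊕0⊕0 = 0
p2 (pos 2,3,6,7,10,11,14,15,18,19,22,23,26,27,30,31): XOR of data positions = 1⊕0⊕1⊕0⊕1⊕0⊕1⊕0⊕1⊕0⊕0⊕0⊕1⊕1⊕0 = 1
p4 (pos 4,5,6,7,12,13,14,15,20,21,22,23,28,29,30,31): XOR of data positions = 0⊕0⊕1⊕1⊕0⊕0⊕1⊕0⊕0⊕0⊕0⊕0⊕0⊕1⊕0 = 0
p8 (pos 8,9,10,11,12,13,14,15,24,25,26,27,28,29,30,31): XOR of data positions = 1⊕0⊕1⊕1⊕0⊕0⊕1⊕1⊕0⊕0⊕1⊕0⊕0⊕1⊕0 = 1
p16 (pos 16,17,18,19,20,21,22,23,24,25,26,27,28,29,30,31): XOR of data positions = 1⊕0⊕1⊕0⊕0⊕0⊕0⊕1⊕0⊕0⊕1⊕0⊕0⊕1⊕0 = 1
Codeword: 0110001110110011101000010010010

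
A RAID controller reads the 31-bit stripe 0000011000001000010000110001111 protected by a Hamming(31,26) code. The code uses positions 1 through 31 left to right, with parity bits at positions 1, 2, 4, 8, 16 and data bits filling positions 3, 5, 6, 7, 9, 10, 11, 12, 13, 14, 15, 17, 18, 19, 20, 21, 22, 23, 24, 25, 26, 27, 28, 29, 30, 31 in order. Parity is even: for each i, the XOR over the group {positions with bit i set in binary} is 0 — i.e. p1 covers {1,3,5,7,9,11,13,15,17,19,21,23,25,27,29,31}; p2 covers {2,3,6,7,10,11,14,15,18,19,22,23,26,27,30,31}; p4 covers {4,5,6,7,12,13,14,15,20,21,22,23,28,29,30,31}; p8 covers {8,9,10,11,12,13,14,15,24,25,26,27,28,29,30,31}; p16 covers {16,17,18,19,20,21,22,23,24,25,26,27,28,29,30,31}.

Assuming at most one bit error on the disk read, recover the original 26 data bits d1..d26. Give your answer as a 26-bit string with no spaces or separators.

00110000100110000110001111

s1 (pos 1,3,5,7,9,11,13,15,17,19,21,23,25,27,29,31): 0⊕0⊕0⊕1⊕0⊕0⊕1⊕0⊕0⊕0⊕0⊕1⊕0⊕0⊕1⊕1 = 1
s2 (pos 2,3,6,7,10,11,14,15,18,19,22,23,26,27,30,31): 0⊕0⊕1⊕1⊕0⊕0⊕0⊕0⊕1⊕0⊕0⊕1⊕0⊕0⊕1⊕1 = 0
s4 (pos 4,5,6,7,12,13,14,15,20,21,22,23,28,29,30,31): 0⊕0⊕1⊕1⊕0⊕1⊕0⊕0⊕0⊕0⊕0⊕1⊕1⊕1⊕1⊕1 = 0
s8 (pos 8,9,10,11,12,13,14,15,24,25,26,27,28,29,30,31): 0⊕0⊕0⊕0⊕0⊕1⊕0⊕0⊕1⊕0⊕0⊕0⊕1⊕1⊕1⊕1 = 0
s16 (pos 16,17,18,19,20,21,22,23,24,25,26,27,28,29,30,31): 0⊕0⊕1⊕0⊕0⊕0⊕0⊕1⊕1⊕0⊕0⊕0⊕1⊕1⊕1⊕1 = 1
Syndrome s16…s1 = 10001 → error at position 17.
Flip position 17: 0000011000001000010000110001111 → 0000011000001000110000110001111
Read data bits from positions 3,5,6,7,9,10,11,12,13,14,15,17,18,19,20,21,22,23,24,25,26,27,28,29,30,31: 00110000100110000110001111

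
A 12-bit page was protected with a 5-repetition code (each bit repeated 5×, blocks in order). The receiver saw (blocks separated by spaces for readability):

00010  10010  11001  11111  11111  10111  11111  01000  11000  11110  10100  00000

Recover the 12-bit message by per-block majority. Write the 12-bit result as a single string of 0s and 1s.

001111100100

Block 1 (00010): 1 one → 0
Block 2 (10010): 2 ones → 0
Block 3 (11001): 3 ones → 1
Block 4 (11111): 5 ones → 1
Block 5 (11111): 5 ones → 1
Block 6 (10111): 4 ones → 1
Block 7 (11111): 5 ones → 1
Block 8 (01000): 1 one → 0
Block 9 (11000): 2 ones → 0
Block 10 (11110): 4 ones → 1
Block 11 (10100): 2 ones → 0
Block 12 (00000): 0 ones → 0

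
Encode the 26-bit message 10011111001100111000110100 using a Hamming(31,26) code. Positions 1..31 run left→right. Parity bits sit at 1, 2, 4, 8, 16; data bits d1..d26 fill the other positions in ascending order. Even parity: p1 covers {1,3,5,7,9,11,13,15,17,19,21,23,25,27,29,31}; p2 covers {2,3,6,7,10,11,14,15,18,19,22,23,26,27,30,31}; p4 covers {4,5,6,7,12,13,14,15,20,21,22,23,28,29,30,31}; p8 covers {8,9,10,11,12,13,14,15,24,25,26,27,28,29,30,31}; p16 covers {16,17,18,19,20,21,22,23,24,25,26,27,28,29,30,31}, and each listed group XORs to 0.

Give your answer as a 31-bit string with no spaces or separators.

1011001011110011100111000110100

Place data at non-parity positions: p1 p2 1 p4 0 0 1 p8 1 1 1 1 0 0 1 p16 1 0 0 1 1 1 0 0 0 1 1 0 1 0 0
p1 (pos 1,3,5,7,9,11,13,15,17,19,21,23,25,27,29,31): XOR of data positions = 1⊕0⊕1⊕1⊕1⊕0⊕1⊕1⊕0⊕1⊕0⊕0⊕1⊕1⊕0 = 1
p2 (pos 2,3,6,7,10,11,14,15,18,19,22,23,26,27,30,31): XOR of data positions = 1⊕0⊕1⊕1⊕1⊕0⊕1⊕0⊕0⊕1⊕0⊕1⊕1⊕0⊕0 = 0
p4 (pos 4,5,6,7,12,13,14,15,20,21,22,23,28,29,30,31): XOR of data positions = 0⊕0⊕1⊕1⊕0⊕0⊕1⊕1⊕1⊕1⊕0⊕0⊕1⊕0⊕0 = 1
p8 (pos 8,9,10,11,12,13,14,15,24,25,26,27,28,29,30,31): XOR of data positions = 1⊕1⊕1⊕1⊕0⊕0⊕1⊕0⊕0⊕1⊕1⊕0⊕1⊕0⊕0 = 0
p16 (pos 16,17,18,19,20,21,22,23,24,25,26,27,28,29,30,31): XOR of data positions = 1⊕0⊕0⊕1⊕1⊕1⊕0⊕0⊕0⊕1⊕1⊕0⊕1⊕0⊕0 = 1
Codeword: 1011001011110011100111000110100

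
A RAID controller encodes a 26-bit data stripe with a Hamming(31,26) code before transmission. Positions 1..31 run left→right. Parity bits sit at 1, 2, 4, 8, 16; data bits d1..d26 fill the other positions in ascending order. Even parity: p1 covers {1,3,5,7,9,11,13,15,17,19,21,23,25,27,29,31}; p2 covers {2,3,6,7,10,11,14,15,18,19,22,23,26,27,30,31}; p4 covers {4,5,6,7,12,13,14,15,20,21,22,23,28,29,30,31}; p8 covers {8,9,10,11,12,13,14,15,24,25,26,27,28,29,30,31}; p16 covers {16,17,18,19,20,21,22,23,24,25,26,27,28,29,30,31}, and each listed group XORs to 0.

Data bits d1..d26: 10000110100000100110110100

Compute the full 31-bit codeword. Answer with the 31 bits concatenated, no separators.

Place data at non-parity positions: p1 p2 1 p4 0 0 0 p8 0 1 1 0 1 0 0 p16 0 0 0 1 0 0 1 1 0 1 1 0 1 0 0
p1 (pos 1,3,5,7,9,11,13,15,17,19,21,23,25,27,29,31): XOR of data positions = 1⊕0⊕0⊕0⊕1⊕1⊕0⊕0⊕0⊕0⊕1⊕0⊕1⊕1⊕0 = 0
p2 (pos 2,3,6,7,10,11,14,15,18,19,22,23,26,27,30,31): XOR of data positions = 1⊕0⊕0⊕1⊕1⊕0⊕0⊕0⊕0⊕0⊕1⊕1⊕1⊕0⊕0 = 0
p4 (pos 4,5,6,7,12,13,14,15,20,21,22,23,28,29,30,31): XOR of data positions = 0⊕0⊕0⊕0⊕1⊕0⊕0⊕1⊕0⊕0⊕1⊕0⊕1⊕0⊕0 = 0
p8 (pos 8,9,10,11,12,13,14,15,24,25,26,27,28,29,30,31): XOR of data positions = 0⊕1⊕1⊕0⊕1⊕0⊕0⊕1⊕0⊕1⊕1⊕0⊕1⊕0⊕0 = 1
p16 (pos 16,17,18,19,20,21,22,23,24,25,26,27,28,29,30,31): XOR of data positions = 0⊕0⊕0⊕1⊕0⊕0⊕1⊕1⊕0⊕1⊕1⊕0⊕1⊕0⊕0 = 0
Codeword: 0010000101101000000100110110100

0010000101101000000100110110100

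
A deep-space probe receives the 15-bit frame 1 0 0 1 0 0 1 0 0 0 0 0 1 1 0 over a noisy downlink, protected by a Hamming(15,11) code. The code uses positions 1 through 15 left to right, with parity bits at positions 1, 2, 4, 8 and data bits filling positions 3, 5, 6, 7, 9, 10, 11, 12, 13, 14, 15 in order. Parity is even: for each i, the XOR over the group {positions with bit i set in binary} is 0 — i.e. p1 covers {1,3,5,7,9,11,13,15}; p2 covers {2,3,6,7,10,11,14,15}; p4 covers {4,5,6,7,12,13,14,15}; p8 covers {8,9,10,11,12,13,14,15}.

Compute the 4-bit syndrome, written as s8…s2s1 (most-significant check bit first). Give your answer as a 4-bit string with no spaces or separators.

0001

s1 (pos 1,3,5,7,9,11,13,15): 1⊕0⊕0⊕1⊕0⊕0⊕1⊕0 = 1
s2 (pos 2,3,6,7,10,11,14,15): 0⊕0⊕0⊕1⊕0⊕0⊕1⊕0 = 0
s4 (pos 4,5,6,7,12,13,14,15): 1⊕0⊕0⊕1⊕0⊕1⊕1⊕0 = 0
s8 (pos 8,9,10,11,12,13,14,15): 0⊕0⊕0⊕0⊕0⊕1⊕1⊕0 = 0
Syndrome s8…s1 = 0001 → error at position 1.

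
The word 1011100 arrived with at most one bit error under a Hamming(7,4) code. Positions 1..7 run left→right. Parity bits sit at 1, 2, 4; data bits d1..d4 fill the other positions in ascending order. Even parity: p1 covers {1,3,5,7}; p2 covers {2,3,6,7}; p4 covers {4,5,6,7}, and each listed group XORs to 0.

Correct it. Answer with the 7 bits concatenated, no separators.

s1 (pos 1,3,5,7): 1⊕1⊕1⊕0 = 1
s2 (pos 2,3,6,7): 0⊕1⊕0⊕0 = 1
s4 (pos 4,5,6,7): 1⊕1⊕0⊕0 = 0
Syndrome s4…s1 = 011 → error at position 3.
Flip position 3: 1011100 → 1001100

1001100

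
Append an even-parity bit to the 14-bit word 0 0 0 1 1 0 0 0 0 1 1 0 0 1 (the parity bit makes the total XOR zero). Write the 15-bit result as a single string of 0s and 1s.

XOR of the 14 data bits: 0⊕0⊕0⊕1⊕1⊕0⊕0⊕0⊕0⊕1⊕1⊕0⊕0⊕1 = 1
Parity bit = 1 (so all 15 bits XOR to 0).

000110000110011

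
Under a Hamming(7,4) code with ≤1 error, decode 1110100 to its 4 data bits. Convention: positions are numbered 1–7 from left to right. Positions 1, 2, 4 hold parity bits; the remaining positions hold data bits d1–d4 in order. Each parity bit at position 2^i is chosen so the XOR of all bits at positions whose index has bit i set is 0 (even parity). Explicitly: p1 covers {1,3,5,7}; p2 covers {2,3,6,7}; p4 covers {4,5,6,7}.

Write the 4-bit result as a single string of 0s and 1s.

s1 (pos 1,3,5,7): 1⊕1⊕1⊕0 = 1
s2 (pos 2,3,6,7): 1⊕1⊕0⊕0 = 0
s4 (pos 4,5,6,7): 0⊕1⊕0⊕0 = 1
Syndrome s4…s1 = 101 → error at position 5.
Flip position 5: 1110100 → 1110000
Read data bits from positions 3,5,6,7: 1000

1000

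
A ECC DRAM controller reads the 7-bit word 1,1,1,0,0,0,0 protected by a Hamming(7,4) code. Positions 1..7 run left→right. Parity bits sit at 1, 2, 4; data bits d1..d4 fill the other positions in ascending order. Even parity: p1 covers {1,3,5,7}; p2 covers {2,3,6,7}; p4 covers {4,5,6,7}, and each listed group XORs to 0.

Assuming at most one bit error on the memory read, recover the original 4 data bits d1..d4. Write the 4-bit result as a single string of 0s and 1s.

s1 (pos 1,3,5,7): 1⊕1⊕0⊕0 = 0
s2 (pos 2,3,6,7): 1⊕1⊕0⊕0 = 0
s4 (pos 4,5,6,7): 0⊕0⊕0⊕0 = 0
Syndrome s4…s1 = 000 → no error.
Read data bits from positions 3,5,6,7: 1000

1000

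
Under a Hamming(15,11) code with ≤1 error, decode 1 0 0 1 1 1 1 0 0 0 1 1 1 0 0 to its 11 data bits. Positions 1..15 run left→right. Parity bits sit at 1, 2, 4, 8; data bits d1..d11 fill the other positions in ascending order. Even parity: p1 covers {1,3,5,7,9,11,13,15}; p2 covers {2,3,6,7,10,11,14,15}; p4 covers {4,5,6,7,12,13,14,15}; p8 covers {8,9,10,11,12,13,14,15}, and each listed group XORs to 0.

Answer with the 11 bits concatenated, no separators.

01110001100

s1 (pos 1,3,5,7,9,11,13,15): 1⊕0⊕1⊕1⊕0⊕1⊕1⊕0 = 1
s2 (pos 2,3,6,7,10,11,14,15): 0⊕0⊕1⊕1⊕0⊕1⊕0⊕0 = 1
s4 (pos 4,5,6,7,12,13,14,15): 1⊕1⊕1⊕1⊕1⊕1⊕0⊕0 = 0
s8 (pos 8,9,10,11,12,13,14,15): 0⊕0⊕0⊕1⊕1⊕1⊕0⊕0 = 1
Syndrome s8…s1 = 1011 → error at position 11.
Flip position 11: 100111100011100 → 100111100001100
Read data bits from positions 3,5,6,7,9,10,11,12,13,14,15: 01110001100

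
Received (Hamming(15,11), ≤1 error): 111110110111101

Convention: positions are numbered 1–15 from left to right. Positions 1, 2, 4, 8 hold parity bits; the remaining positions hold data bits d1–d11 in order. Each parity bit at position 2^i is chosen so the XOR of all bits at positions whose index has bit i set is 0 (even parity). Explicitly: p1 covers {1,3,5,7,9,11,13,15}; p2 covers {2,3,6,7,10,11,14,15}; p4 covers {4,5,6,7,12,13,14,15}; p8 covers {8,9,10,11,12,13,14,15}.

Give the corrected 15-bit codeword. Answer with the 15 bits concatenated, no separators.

011110110111101

s1 (pos 1,3,5,7,9,11,13,15): 1⊕1⊕1⊕1⊕0⊕1⊕1⊕1 = 1
s2 (pos 2,3,6,7,10,11,14,15): 1⊕1⊕0⊕1⊕1⊕1⊕0⊕1 = 0
s4 (pos 4,5,6,7,12,13,14,15): 1⊕1⊕0⊕1⊕1⊕1⊕0⊕1 = 0
s8 (pos 8,9,10,11,12,13,14,15): 1⊕0⊕1⊕1⊕1⊕1⊕0⊕1 = 0
Syndrome s8…s1 = 0001 → error at position 1.
Flip position 1: 111110110111101 → 011110110111101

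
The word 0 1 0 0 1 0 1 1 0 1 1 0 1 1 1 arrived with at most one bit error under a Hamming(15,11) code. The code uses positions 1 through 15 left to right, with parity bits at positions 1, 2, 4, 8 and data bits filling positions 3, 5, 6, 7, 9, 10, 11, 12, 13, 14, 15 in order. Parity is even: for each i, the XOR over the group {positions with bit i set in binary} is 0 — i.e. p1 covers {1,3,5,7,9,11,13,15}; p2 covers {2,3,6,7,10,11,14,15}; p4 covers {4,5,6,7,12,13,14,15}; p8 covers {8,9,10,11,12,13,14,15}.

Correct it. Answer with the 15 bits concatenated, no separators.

s1 (pos 1,3,5,7,9,11,13,15): 0⊕0⊕1⊕1⊕0⊕1⊕1⊕1 = 1
s2 (pos 2,3,6,7,10,11,14,15): 1⊕0⊕0⊕1⊕1⊕1⊕1⊕1 = 0
s4 (pos 4,5,6,7,12,13,14,15): 0⊕1⊕0⊕1⊕0⊕1⊕1⊕1 = 1
s8 (pos 8,9,10,11,12,13,14,15): 1⊕0⊕1⊕1⊕0⊕1⊕1⊕1 = 0
Syndrome s8…s1 = 0101 → error at position 5.
Flip position 5: 010010110110111 → 010000110110111

010000110110111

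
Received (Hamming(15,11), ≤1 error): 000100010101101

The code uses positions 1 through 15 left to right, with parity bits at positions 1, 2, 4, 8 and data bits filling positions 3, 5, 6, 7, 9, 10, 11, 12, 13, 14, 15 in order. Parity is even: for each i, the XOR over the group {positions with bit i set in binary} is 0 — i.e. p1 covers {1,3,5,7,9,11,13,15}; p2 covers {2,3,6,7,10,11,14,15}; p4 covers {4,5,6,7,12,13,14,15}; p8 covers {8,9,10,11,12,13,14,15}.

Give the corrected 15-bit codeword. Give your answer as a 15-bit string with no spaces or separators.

s1 (pos 1,3,5,7,9,11,13,15): 0⊕0⊕0⊕0⊕0⊕0⊕1⊕1 = 0
s2 (pos 2,3,6,7,10,11,14,15): 0⊕0⊕0⊕0⊕1⊕0⊕0⊕1 = 0
s4 (pos 4,5,6,7,12,13,14,15): 1⊕0⊕0⊕0⊕1⊕1⊕0⊕1 = 0
s8 (pos 8,9,10,11,12,13,14,15): 1⊕0⊕1⊕0⊕1⊕1⊕0⊕1 = 1
Syndrome s8…s1 = 1000 → error at position 8.
Flip position 8: 000100010101101 → 000100000101101

000100000101101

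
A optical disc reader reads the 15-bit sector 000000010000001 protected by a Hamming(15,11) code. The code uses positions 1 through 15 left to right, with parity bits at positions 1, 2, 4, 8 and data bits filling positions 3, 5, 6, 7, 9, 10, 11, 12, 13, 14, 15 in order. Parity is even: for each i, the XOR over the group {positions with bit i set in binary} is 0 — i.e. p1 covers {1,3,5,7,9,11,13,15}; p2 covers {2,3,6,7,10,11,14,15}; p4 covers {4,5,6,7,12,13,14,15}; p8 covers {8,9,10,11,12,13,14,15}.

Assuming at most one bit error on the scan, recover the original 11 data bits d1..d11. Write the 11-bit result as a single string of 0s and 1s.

s1 (pos 1,3,5,7,9,11,13,15): 0⊕0⊕0⊕0⊕0⊕0⊕0⊕1 = 1
s2 (pos 2,3,6,7,10,11,14,15): 0⊕0⊕0⊕0⊕0⊕0⊕0⊕1 = 1
s4 (pos 4,5,6,7,12,13,14,15): 0⊕0⊕0⊕0⊕0⊕0⊕0⊕1 = 1
s8 (pos 8,9,10,11,12,13,14,15): 1⊕0⊕0⊕0⊕0⊕0⊕0⊕1 = 0
Syndrome s8…s1 = 0111 → error at position 7.
Flip position 7: 000000010000001 → 000000110000001
Read data bits from positions 3,5,6,7,9,10,11,12,13,14,15: 00010000001

00010000001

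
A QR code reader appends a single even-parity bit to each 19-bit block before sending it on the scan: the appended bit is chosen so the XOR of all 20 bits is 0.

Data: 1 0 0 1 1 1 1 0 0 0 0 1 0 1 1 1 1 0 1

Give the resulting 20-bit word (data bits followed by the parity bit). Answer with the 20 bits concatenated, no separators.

10011110000101111011

XOR of the 19 data bits: 1⊕0⊕0⊕1⊕1⊕1⊕1⊕0⊕0⊕0⊕0⊕1⊕0⊕1⊕1⊕1⊕1⊕0⊕1 = 1
Parity bit = 1 (so all 20 bits XOR to 0).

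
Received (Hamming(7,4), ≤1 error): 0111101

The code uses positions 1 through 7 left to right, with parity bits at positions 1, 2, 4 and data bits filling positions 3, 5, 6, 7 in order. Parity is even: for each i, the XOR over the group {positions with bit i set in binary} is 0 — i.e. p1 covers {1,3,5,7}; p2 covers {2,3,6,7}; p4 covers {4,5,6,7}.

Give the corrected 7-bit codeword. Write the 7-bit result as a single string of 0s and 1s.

s1 (pos 1,3,5,7): 0⊕1⊕1⊕1 = 1
s2 (pos 2,3,6,7): 1⊕1⊕0⊕1 = 1
s4 (pos 4,5,6,7): 1⊕1⊕0⊕1 = 1
Syndrome s4…s1 = 111 → error at position 7.
Flip position 7: 0111101 → 0111100

0111100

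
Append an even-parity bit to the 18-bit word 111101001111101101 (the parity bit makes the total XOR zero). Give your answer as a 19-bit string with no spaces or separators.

1111010011111011011

XOR of the 18 data bits: 1⊕1⊕1⊕1⊕0⊕1⊕0⊕0⊕1⊕1⊕1⊕1⊕1⊕0⊕1⊕1⊕0⊕1 = 1
Parity bit = 1 (so all 19 bits XOR to 0).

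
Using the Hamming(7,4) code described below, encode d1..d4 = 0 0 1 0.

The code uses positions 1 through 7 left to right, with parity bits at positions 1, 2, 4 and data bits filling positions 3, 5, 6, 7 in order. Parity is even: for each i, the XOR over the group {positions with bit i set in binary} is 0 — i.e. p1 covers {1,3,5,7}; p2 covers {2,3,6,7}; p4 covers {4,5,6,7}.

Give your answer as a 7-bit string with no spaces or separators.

0101010

Place data at non-parity positions: p1 p2 0 p4 0 1 0
p1 (pos 1,3,5,7): XOR of data positions = 0⊕0⊕0 = 0
p2 (pos 2,3,6,7): XOR of data positions = 0⊕1⊕0 = 1
p4 (pos 4,5,6,7): XOR of data positions = 0⊕1⊕0 = 1
Codeword: 0101010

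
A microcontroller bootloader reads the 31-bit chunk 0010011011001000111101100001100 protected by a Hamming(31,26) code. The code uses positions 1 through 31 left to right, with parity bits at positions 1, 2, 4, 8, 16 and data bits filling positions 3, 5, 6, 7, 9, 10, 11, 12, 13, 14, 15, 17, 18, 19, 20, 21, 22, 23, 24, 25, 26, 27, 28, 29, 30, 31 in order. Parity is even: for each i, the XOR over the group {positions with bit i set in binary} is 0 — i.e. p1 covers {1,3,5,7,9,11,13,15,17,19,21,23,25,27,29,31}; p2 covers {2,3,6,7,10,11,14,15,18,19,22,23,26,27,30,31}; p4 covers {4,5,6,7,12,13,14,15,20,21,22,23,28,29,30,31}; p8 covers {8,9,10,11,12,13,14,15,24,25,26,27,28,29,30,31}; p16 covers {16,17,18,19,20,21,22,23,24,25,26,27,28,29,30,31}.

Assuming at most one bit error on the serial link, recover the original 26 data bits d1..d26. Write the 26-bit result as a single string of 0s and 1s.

10111100100111101100001100

s1 (pos 1,3,5,7,9,11,13,15,17,19,21,23,25,27,29,31): 0⊕1⊕0⊕1⊕1⊕0⊕1⊕0⊕1⊕1⊕0⊕1⊕0⊕0⊕1⊕0 = 0
s2 (pos 2,3,6,7,10,11,14,15,18,19,22,23,26,27,30,31): 0⊕1⊕1⊕1⊕1⊕0⊕0⊕0⊕1⊕1⊕1⊕1⊕0⊕0⊕0⊕0 = 0
s4 (pos 4,5,6,7,12,13,14,15,20,21,22,23,28,29,30,31): 0⊕0⊕1⊕1⊕0⊕1⊕0⊕0⊕1⊕0⊕1⊕1⊕1⊕1⊕0⊕0 = 0
s8 (pos 8,9,10,11,12,13,14,15,24,25,26,27,28,29,30,31): 0⊕1⊕1⊕0⊕0⊕1⊕0⊕0⊕0⊕0⊕0⊕0⊕1⊕1⊕0⊕0 = 1
s16 (pos 16,17,18,19,20,21,22,23,24,25,26,27,28,29,30,31): 0⊕1⊕1⊕1⊕1⊕0⊕1⊕1⊕0⊕0⊕0⊕0⊕1⊕1⊕0⊕0 = 0
Syndrome s16…s1 = 01000 → error at position 8.
Flip position 8: 0010011011001000111101100001100 → 0010011111001000111101100001100
Read data bits from positions 3,5,6,7,9,10,11,12,13,14,15,17,18,19,20,21,22,23,24,25,26,27,28,29,30,31: 10111100100111101100001100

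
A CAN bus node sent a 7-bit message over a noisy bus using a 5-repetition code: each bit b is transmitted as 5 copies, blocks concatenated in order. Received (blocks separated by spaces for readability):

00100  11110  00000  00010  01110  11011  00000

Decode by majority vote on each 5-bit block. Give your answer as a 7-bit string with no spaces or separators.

Block 1 (00100): 1 one → 0
Block 2 (11110): 4 ones → 1
Block 3 (00000): 0 ones → 0
Block 4 (00010): 1 one → 0
Block 5 (01110): 3 ones → 1
Block 6 (11011): 4 ones → 1
Block 7 (00000): 0 ones → 0

0100110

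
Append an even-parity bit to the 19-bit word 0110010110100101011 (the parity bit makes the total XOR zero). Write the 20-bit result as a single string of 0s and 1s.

01100101101001010110

XOR of the 19 data bits: 0⊕1⊕1⊕0⊕0⊕1⊕0⊕1⊕1⊕0⊕1⊕0⊕0⊕1⊕0⊕1⊕0⊕1⊕1 = 0
Parity bit = 0 (so all 20 bits XOR to 0).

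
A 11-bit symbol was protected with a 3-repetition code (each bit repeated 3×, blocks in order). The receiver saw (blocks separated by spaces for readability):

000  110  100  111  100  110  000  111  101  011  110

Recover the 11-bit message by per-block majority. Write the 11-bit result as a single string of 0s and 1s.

01010101111

Block 1 (000): 0 ones → 0
Block 2 (110): 2 ones → 1
Block 3 (100): 1 one → 0
Block 4 (111): 3 ones → 1
Block 5 (100): 1 one → 0
Block 6 (110): 2 ones → 1
Block 7 (000): 0 ones → 0
Block 8 (111): 3 ones → 1
Block 9 (101): 2 ones → 1
Block 10 (011): 2 ones → 1
Block 11 (110): 2 ones → 1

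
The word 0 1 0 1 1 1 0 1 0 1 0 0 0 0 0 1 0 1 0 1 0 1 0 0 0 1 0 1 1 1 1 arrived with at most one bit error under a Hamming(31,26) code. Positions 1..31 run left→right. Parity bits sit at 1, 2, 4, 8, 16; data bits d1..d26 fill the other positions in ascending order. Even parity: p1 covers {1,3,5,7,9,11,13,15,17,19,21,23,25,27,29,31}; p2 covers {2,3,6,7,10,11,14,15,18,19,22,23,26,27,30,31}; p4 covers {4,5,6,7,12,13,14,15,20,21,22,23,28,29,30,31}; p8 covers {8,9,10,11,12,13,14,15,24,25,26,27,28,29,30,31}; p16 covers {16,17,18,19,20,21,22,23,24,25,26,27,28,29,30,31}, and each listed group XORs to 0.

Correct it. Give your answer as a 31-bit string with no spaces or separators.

s1 (pos 1,3,5,7,9,11,13,15,17,19,21,23,25,27,29,31): 0⊕0⊕1⊕0⊕0⊕0⊕0⊕0⊕0⊕0⊕0⊕0⊕0⊕0⊕1⊕1 = 1
s2 (pos 2,3,6,7,10,11,14,15,18,19,22,23,26,27,30,31): 1⊕0⊕1⊕0⊕1⊕0⊕0⊕0⊕1⊕0⊕1⊕0⊕1⊕0⊕1⊕1 = 0
s4 (pos 4,5,6,7,12,13,14,15,20,21,22,23,28,29,30,31): 1⊕1⊕1⊕0⊕0⊕0⊕0⊕0⊕1⊕0⊕1⊕0⊕1⊕1⊕1⊕1 = 1
s8 (pos 8,9,10,11,12,13,14,15,24,25,26,27,28,29,30,31): 1⊕0⊕1⊕0⊕0⊕0⊕0⊕0⊕0⊕0⊕1⊕0⊕1⊕1⊕1⊕1 = 1
s16 (pos 16,17,18,19,20,21,22,23,24,25,26,27,28,29,30,31): 1⊕0⊕1⊕0⊕1⊕0⊕1⊕0⊕0⊕0⊕1⊕0⊕1⊕1⊕1⊕1 = 1
Syndrome s16…s1 = 11101 → error at position 29.
Flip position 29: 0101110101000001010101000101111 → 0101110101000001010101000101011

0101110101000001010101000101011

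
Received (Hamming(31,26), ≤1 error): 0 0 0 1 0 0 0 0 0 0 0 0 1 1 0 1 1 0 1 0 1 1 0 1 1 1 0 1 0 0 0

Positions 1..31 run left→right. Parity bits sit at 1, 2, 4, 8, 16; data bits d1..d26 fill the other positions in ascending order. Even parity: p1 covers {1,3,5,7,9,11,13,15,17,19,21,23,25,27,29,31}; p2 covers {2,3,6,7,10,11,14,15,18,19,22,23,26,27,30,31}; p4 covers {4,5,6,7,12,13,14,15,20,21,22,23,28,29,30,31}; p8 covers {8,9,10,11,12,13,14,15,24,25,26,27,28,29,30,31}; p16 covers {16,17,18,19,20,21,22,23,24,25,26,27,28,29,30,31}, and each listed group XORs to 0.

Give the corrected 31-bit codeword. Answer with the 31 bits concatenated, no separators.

0001000000001101001011011101000

s1 (pos 1,3,5,7,9,11,13,15,17,19,21,23,25,27,29,31): 0⊕0⊕0⊕0⊕0⊕0⊕1⊕0⊕1⊕1⊕1⊕0⊕1⊕0⊕0⊕0 = 1
s2 (pos 2,3,6,7,10,11,14,15,18,19,22,23,26,27,30,31): 0⊕0⊕0⊕0⊕0⊕0⊕1⊕0⊕0⊕1⊕1⊕0⊕1⊕0⊕0⊕0 = 0
s4 (pos 4,5,6,7,12,13,14,15,20,21,22,23,28,29,30,31): 1⊕0⊕0⊕0⊕0⊕1⊕1⊕0⊕0⊕1⊕1⊕0⊕1⊕0⊕0⊕0 = 0
s8 (pos 8,9,10,11,12,13,14,15,24,25,26,27,28,29,30,31): 0⊕0⊕0⊕0⊕0⊕1⊕1⊕0⊕1⊕1⊕1⊕0⊕1⊕0⊕0⊕0 = 0
s16 (pos 16,17,18,19,20,21,22,23,24,25,26,27,28,29,30,31): 1⊕1⊕0⊕1⊕0⊕1⊕1⊕0⊕1⊕1⊕1⊕0⊕1⊕0⊕0⊕0 = 1
Syndrome s16…s1 = 10001 → error at position 17.
Flip position 17: 0001000000001101101011011101000 → 0001000000001101001011011101000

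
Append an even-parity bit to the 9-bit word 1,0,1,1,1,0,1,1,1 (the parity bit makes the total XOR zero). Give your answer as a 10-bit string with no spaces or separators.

1011101111

XOR of the 9 data bits: 1⊕0⊕1⊕1⊕1⊕0⊕1⊕1⊕1 = 1
Parity bit = 1 (so all 10 bits XOR to 0).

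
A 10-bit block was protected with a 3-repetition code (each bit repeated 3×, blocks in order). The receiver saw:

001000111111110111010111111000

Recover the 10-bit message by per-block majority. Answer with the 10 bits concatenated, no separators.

Block 1 (001): 1 one → 0
Block 2 (000): 0 ones → 0
Block 3 (111): 3 ones → 1
Block 4 (111): 3 ones → 1
Block 5 (110): 2 ones → 1
Block 6 (111): 3 ones → 1
Block 7 (010): 1 one → 0
Block 8 (111): 3 ones → 1
Block 9 (111): 3 ones → 1
Block 10 (000): 0 ones → 0

0011110110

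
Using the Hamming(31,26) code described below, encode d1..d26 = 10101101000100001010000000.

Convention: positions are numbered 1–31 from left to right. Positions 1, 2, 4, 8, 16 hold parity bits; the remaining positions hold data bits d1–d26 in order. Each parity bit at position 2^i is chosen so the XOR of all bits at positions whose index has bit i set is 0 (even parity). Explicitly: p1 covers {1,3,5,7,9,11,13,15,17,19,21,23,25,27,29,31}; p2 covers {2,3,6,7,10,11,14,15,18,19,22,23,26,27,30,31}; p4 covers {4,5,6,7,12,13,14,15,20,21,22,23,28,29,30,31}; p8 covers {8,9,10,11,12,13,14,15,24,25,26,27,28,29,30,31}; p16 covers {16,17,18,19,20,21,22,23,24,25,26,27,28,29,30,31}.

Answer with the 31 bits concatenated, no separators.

1011010011010001100001010000000

Place data at non-parity positions: p1 p2 1 p4 0 1 0 p8 1 1 0 1 0 0 0 p16 1 0 0 0 0 1 0 1 0 0 0 0 0 0 0
p1 (pos 1,3,5,7,9,11,13,15,17,19,21,23,25,27,29,31): XOR of data positions = 1⊕0⊕0⊕1⊕0⊕0⊕0⊕1⊕0⊕0⊕0⊕0⊕0⊕0⊕0 = 1
p2 (pos 2,3,6,7,10,11,14,15,18,19,22,23,26,27,30,31): XOR of data positions = 1⊕1⊕0⊕1⊕0⊕0⊕0⊕0⊕0⊕1⊕0⊕0⊕0⊕0⊕0 = 0
p4 (pos 4,5,6,7,12,13,14,15,20,21,22,23,28,29,30,31): XOR of data positions = 0⊕1⊕0⊕1⊕0⊕0⊕0⊕0⊕0⊕1⊕0⊕0⊕0⊕0⊕0 = 1
p8 (pos 8,9,10,11,12,13,14,15,24,25,26,27,28,29,30,31): XOR of data positions = 1⊕1⊕0⊕1⊕0⊕0⊕0⊕1⊕0⊕0⊕0⊕0⊕0⊕0⊕0 = 0
p16 (pos 16,17,18,19,20,21,22,23,24,25,26,27,28,29,30,31): XOR of data positions = 1⊕0⊕0⊕0⊕0⊕1⊕0⊕1⊕0⊕0⊕0⊕0⊕0⊕0⊕0 = 1
Codeword: 1011010011010001100001010000000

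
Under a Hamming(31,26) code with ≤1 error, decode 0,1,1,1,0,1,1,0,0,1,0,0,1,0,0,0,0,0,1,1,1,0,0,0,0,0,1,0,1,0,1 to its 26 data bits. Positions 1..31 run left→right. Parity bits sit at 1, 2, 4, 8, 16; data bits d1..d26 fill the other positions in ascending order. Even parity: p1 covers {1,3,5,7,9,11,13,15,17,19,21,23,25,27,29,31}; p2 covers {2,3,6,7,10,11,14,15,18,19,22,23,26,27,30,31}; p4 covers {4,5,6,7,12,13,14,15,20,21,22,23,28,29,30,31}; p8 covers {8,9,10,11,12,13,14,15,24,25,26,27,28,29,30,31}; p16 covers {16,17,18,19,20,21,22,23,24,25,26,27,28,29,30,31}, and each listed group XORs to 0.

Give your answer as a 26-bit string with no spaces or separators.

10110100100001110000010101

s1 (pos 1,3,5,7,9,11,13,15,17,19,21,23,25,27,29,31): 0⊕1⊕0⊕1⊕0⊕0⊕1⊕0⊕0⊕1⊕1⊕0⊕0⊕1⊕1⊕1 = 0
s2 (pos 2,3,6,7,10,11,14,15,18,19,22,23,26,27,30,31): 1⊕1⊕1⊕1⊕1⊕0⊕0⊕0⊕0⊕1⊕0⊕0⊕0⊕1⊕0⊕1 = 0
s4 (pos 4,5,6,7,12,13,14,15,20,21,22,23,28,29,30,31): 1⊕0⊕1⊕1⊕0⊕1⊕0⊕0⊕1⊕1⊕0⊕0⊕0⊕1⊕0⊕1 = 0
s8 (pos 8,9,10,11,12,13,14,15,24,25,26,27,28,29,30,31): 0⊕0⊕1⊕0⊕0⊕1⊕0⊕0⊕0⊕0⊕0⊕1⊕0⊕1⊕0⊕1 = 1
s16 (pos 16,17,18,19,20,21,22,23,24,25,26,27,28,29,30,31): 0⊕0⊕0⊕1⊕1⊕1⊕0⊕0⊕0⊕0⊕0⊕1⊕0⊕1⊕0⊕1 = 0
Syndrome s16…s1 = 01000 → error at position 8.
Flip position 8: 0111011001001000001110000010101 → 0111011101001000001110000010101
Read data bits from positions 3,5,6,7,9,10,11,12,13,14,15,17,18,19,20,21,22,23,24,25,26,27,28,29,30,31: 10110100100001110000010101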